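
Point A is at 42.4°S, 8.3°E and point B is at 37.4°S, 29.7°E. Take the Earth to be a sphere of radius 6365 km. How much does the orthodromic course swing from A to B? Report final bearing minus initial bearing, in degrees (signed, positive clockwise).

Initial bearing θ₁ = atan2(sin Δλ cos φ₂, cos φ₁ sin φ₂ − sin φ₁ cos φ₂ cos Δλ) = 80.17°
Final bearing θ₂ = (initial bearing from the destination back to the start) + 180° = 66.34°
Δθ = θ₂ − θ₁ = -13.8°

-13.8°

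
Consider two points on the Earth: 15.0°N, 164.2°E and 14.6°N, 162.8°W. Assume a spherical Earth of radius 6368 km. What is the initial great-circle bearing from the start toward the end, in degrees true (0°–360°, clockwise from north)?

θ = atan2( sin Δλ·cos φ₂ ,  cos φ₁ sin φ₂ − sin φ₁ cos φ₂ cos Δλ )
  = atan2(+0.5271, +0.0334) = 86.37°

86.4°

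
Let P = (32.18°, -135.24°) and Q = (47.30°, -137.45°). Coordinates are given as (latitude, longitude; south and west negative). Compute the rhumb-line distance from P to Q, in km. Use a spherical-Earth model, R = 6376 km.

Δψ = ln[tan(π/4+φ₂/2)/tan(π/4+φ₁/2)] = +0.3456;  Δφ = +0.2639 rad,  Δλ = -0.0386 rad
q = Δφ/Δψ = 0.7636
d = R·√(Δφ² + q²Δλ²) = 6376·0.26553 = 1693 km

1693 km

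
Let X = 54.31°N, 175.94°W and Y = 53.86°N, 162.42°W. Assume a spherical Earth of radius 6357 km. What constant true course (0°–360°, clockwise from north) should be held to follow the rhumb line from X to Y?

93.2°

Δψ = ln[tan(π/4+φ₂/2)/tan(π/4+φ₁/2)] = -0.0134
Δλ = +0.2360 rad (taken the short way round)
course = atan2(Δλ, Δψ) = 93.25°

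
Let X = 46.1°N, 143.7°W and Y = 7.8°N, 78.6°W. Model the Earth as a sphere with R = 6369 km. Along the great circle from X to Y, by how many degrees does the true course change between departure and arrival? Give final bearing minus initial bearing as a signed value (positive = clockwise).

+34.1°

Initial bearing θ₁ = atan2(sin Δλ cos φ₂, cos φ₁ sin φ₂ − sin φ₁ cos φ₂ cos Δλ) = 102.94°
Final bearing θ₂ = (initial bearing from the destination back to the start) + 180° = 136.99°
Δθ = θ₂ − θ₁ = +34.1°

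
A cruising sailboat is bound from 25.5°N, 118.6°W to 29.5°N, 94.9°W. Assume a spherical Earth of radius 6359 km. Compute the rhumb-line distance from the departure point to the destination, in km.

Rhumb course C = atan2(Δλ, Δψ) with Δψ = ln[tan(π/4+φ₂/2)/tan(π/4+φ₁/2)] = +0.0787, Δλ = +0.4136 → C = 79.22°
d = R·|Δφ| / |cos C| = 6359·0.06981 / 0.18698 = 2374 km

2374 km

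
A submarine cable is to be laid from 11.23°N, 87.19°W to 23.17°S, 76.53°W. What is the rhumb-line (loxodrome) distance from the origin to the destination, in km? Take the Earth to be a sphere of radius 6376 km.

4000 km

Δψ = ln[tan(π/4+φ₂/2)/tan(π/4+φ₁/2)] = -0.6132;  Δφ = -0.6004 rad,  Δλ = +0.1861 rad
q = Δφ/Δψ = 0.9792
d = R·√(Δφ² + q²Δλ²) = 6376·0.62742 = 4000 km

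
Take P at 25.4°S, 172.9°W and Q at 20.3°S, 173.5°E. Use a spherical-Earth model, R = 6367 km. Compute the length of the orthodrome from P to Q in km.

1502 km

Haversine: a = sin²(Δφ/2)+cos φ₁ cos φ₂ sin²(Δλ/2) = 0.01386;  σ = 2·atan2(√a,√(1−a))
σ = 13.521° → d = Rσ = 6367·0.23598 = 1502 km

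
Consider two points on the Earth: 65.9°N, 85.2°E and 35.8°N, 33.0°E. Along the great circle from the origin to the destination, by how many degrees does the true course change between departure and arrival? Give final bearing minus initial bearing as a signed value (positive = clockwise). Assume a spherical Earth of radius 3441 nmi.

-42.9°

Initial bearing θ₁ = atan2(sin Δλ cos φ₂, cos φ₁ sin φ₂ − sin φ₁ cos φ₂ cos Δλ) = 251.46°
Final bearing θ₂ = (initial bearing from the destination back to the start) + 180° = 208.51°
Δθ = θ₂ − θ₁ = -42.9°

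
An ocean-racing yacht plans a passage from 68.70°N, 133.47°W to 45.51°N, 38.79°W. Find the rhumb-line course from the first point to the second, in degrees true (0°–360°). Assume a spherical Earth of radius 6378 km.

115.2°

Meridional parts: M(φ₁)=+1.6711, M(φ₂)=+0.8940 → ΔM = -0.7770;  Δλ = +1.6525 rad
tan C = Δλ / ΔM = -2.1266 → C = 115.18°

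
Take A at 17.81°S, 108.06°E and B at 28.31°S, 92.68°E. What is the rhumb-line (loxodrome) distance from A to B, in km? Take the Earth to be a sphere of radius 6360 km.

Rhumb course C = atan2(Δλ, Δψ) with Δψ = ln[tan(π/4+φ₂/2)/tan(π/4+φ₁/2)] = -0.1996, Δλ = -0.2684 → C = 233.37°
d = R·|Δφ| / |cos C| = 6360·0.18326 / 0.59661 = 1954 km

1954 km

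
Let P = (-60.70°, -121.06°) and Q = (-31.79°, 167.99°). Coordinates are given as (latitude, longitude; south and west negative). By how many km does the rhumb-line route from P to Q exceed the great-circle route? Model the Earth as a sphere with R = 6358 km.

Great circle: cos σ = sin φ₁ sin φ₂ + cos φ₁ cos φ₂ cos Δλ,  σ = 0.9333 rad → d_gc = 5934.0 km
Rhumb line: Δψ = +0.7559, q = Δφ/Δψ = 0.6675, d_rh = R√(Δφ²+q²Δλ²) = 6157.0 km
Excess = 6157.0 − 5934.0 = 223.0 ≈ 223 km

223 km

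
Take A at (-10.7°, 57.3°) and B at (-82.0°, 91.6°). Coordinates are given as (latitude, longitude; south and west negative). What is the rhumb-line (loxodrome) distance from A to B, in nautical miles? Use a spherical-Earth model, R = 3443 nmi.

4408 nmi

Δψ = ln[tan(π/4+φ₂/2)/tan(π/4+φ₁/2)] = -2.4725;  Δφ = -1.2444 rad,  Δλ = +0.5986 rad
q = Δφ/Δψ = 0.5033
d = R·√(Δφ² + q²Δλ²) = 3443·1.28038 = 4408 nmi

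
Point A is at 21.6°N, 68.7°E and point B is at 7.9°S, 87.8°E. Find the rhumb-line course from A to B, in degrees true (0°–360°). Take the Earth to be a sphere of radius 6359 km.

Δψ = ln[tan(π/4+φ₂/2)/tan(π/4+φ₁/2)] = -0.5246
Δλ = +0.3334 rad (taken the short way round)
course = atan2(Δλ, Δψ) = 147.56°

147.6°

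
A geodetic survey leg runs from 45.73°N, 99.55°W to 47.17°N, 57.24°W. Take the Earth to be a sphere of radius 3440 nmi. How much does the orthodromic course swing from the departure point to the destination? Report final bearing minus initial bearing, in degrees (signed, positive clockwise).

Initial bearing θ₁ = atan2(sin Δλ cos φ₂, cos φ₁ sin φ₂ − sin φ₁ cos φ₂ cos Δλ) = 71.63°
Final bearing θ₂ = (initial bearing from the destination back to the start) + 180° = 102.97°
Δθ = θ₂ − θ₁ = +31.3°

+31.3°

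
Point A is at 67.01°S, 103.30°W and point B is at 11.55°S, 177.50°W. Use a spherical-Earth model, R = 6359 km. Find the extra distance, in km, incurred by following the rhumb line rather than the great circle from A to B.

286 km

Great circle: cos σ = sin φ₁ sin φ₂ + cos φ₁ cos φ₂ cos Δλ,  σ = 1.2781 rad → d_gc = 8127.6 km
Rhumb line: Δψ = +1.3898, q = Δφ/Δψ = 0.6965, d_rh = R√(Δφ²+q²Δλ²) = 8413.3 km
Excess = 8413.3 − 8127.6 = 285.7 ≈ 286 km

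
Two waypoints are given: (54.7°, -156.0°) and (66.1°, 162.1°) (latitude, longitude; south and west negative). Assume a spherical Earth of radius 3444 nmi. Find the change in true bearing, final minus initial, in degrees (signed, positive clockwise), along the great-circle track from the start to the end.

-37.0°

At departure: θ₁ = atan2(sin Δλ cos φ₂, cos φ₁ sin φ₂ − sin φ₁ cos φ₂ cos Δλ) = 316.21°
At arrival: θ₂ = atan2(sin Δλ cos φ₁, −cos φ₂ sin φ₁ + sin φ₂ cos φ₁ cos Δλ) = 279.21°
Δθ = θ₂ − θ₁ = -37.0°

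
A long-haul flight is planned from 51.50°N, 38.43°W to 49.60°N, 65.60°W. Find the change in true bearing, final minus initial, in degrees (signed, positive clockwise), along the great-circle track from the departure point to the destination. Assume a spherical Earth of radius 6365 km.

-21.1°

At departure: θ₁ = atan2(sin Δλ cos φ₂, cos φ₁ sin φ₂ − sin φ₁ cos φ₂ cos Δλ) = 274.41°
At arrival: θ₂ = atan2(sin Δλ cos φ₁, −cos φ₂ sin φ₁ + sin φ₂ cos φ₁ cos Δλ) = 253.27°
Δθ = θ₂ − θ₁ = -21.1°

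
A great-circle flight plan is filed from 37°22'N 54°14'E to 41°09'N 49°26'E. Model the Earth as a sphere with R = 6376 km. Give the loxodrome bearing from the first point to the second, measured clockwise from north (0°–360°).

Meridional parts: M(φ₁)=+0.7040, M(φ₂)=+0.7893 → ΔM = +0.0853;  Δλ = -0.0838 rad
tan C = Δλ / ΔM = -0.9820 → C = 315.52°

315.5°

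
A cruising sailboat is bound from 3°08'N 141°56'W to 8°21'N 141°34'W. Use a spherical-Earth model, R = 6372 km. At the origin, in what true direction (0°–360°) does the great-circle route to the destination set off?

4.0°

θ = atan2( sin Δλ·cos φ₂ ,  cos φ₁ sin φ₂ − sin φ₁ cos φ₂ cos Δλ )
  = atan2(+0.0063, +0.0909) = 3.98°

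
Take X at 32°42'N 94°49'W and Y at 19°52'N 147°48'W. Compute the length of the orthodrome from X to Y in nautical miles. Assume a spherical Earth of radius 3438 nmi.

2922 nmi

Haversine: a = sin²(Δφ/2)+cos φ₁ cos φ₂ sin²(Δλ/2) = 0.16997;  σ = 2·atan2(√a,√(1−a))
σ = 48.695° → d = Rσ = 3438·0.84989 = 2922 nmi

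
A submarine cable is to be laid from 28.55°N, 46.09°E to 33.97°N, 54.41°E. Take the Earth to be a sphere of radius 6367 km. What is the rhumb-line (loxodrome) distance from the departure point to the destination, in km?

Δψ = ln[tan(π/4+φ₂/2)/tan(π/4+φ₁/2)] = +0.1107;  Δφ = +0.0946 rad,  Δλ = +0.1452 rad
q = Δφ/Δψ = 0.8543
d = R·√(Δφ² + q²Δλ²) = 6367·0.15600 = 993 km

993 km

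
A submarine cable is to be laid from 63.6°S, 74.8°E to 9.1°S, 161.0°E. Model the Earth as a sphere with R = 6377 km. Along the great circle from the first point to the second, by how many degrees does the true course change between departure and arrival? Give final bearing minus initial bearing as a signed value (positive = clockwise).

Initial bearing θ₁ = atan2(sin Δλ cos φ₂, cos φ₁ sin φ₂ − sin φ₁ cos φ₂ cos Δλ) = 90.68°
Final bearing θ₂ = (initial bearing from the destination back to the start) + 180° = 26.76°
Δθ = θ₂ − θ₁ = -63.9°

-63.9°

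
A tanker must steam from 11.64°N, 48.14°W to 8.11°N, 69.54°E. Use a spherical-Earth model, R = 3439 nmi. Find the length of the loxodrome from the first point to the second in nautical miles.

Δψ = ln[tan(π/4+φ₂/2)/tan(π/4+φ₁/2)] = -0.0625;  Δφ = -0.0616 rad,  Δλ = +2.0539 rad
q = Δφ/Δψ = 0.9850
d = R·√(Δφ² + q²Δλ²) = 3439·2.02407 = 6961 nmi

6961 nmi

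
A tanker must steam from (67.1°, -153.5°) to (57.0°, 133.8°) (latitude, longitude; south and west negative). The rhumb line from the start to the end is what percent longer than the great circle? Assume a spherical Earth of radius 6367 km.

5.6%

Great circle: σ = 0.5816 rad → d_gc = Rσ = 3702.9 km
Rhumb: Δφ = -0.1763, Δλ = -1.2689, Δψ = -0.3801, q = Δφ/Δψ = 0.4637 → d_rh = R√(Δφ²+q²Δλ²) = 3910.9 km
Excess = (3910.9 − 3702.9) / 3702.9 = 208.0 / 3702.9 = 5.62% ≈ 5.6%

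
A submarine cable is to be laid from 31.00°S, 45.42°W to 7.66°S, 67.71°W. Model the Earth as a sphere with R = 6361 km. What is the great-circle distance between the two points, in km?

3472 km

Haversine: a = sin²(Δφ/2)+cos φ₁ cos φ₂ sin²(Δλ/2) = 0.07265;  σ = 2·atan2(√a,√(1−a))
σ = 31.274° → d = Rσ = 6361·0.54584 = 3472 km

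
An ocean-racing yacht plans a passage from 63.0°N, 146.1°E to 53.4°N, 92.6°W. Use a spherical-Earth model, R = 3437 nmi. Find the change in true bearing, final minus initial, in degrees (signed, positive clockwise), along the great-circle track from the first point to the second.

+113.2°

Initial bearing θ₁ = atan2(sin Δλ cos φ₂, cos φ₁ sin φ₂ − sin φ₁ cos φ₂ cos Δλ) = 38.50°
Final bearing θ₂ = (initial bearing from the destination back to the start) + 180° = 151.71°
Δθ = θ₂ − θ₁ = +113.2°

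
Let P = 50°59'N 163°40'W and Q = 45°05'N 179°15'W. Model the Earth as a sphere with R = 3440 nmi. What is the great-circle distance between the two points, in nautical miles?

cos σ = sin φ₁ sin φ₂ + cos φ₁ cos φ₂ cos Δλ
      = sin(50.98°)sin(45.08°) + cos(50.98°)cos(45.08°)cos(-15.58°) = 0.9784
σ = 11.940° → d = Rσ = 3440·0.20840 = 717 nmi

717 nmi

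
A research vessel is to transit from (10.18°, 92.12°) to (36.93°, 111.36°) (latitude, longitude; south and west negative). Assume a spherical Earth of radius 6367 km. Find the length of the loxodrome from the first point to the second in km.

Δψ = ln[tan(π/4+φ₂/2)/tan(π/4+φ₁/2)] = +0.5158;  Δφ = +0.4669 rad,  Δλ = +0.3358 rad
q = Δφ/Δψ = 0.9051
d = R·√(Δφ² + q²Δλ²) = 6367·0.55708 = 3547 km

3547 km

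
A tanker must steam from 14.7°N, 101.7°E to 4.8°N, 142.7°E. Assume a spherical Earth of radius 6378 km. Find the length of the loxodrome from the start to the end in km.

Rhumb course C = atan2(Δλ, Δψ) with Δψ = ln[tan(π/4+φ₂/2)/tan(π/4+φ₁/2)] = -0.1756, Δλ = +0.7156 → C = 103.78°
d = R·|Δφ| / |cos C| = 6378·0.17279 / 0.23826 = 4625 km

4625 km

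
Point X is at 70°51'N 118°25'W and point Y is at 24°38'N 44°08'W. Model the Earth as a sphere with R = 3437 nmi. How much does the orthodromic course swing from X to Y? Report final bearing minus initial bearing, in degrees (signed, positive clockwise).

+62.7°

At departure: θ₁ = atan2(sin Δλ cos φ₂, cos φ₁ sin φ₂ − sin φ₁ cos φ₂ cos Δλ) = 96.25°
At arrival: θ₂ = atan2(sin Δλ cos φ₁, −cos φ₂ sin φ₁ + sin φ₂ cos φ₁ cos Δλ) = 158.98°
Δθ = θ₂ − θ₁ = +62.7°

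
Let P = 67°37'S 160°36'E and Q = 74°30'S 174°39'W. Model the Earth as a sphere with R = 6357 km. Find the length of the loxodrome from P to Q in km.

1166 km

Δψ = ln[tan(π/4+φ₂/2)/tan(π/4+φ₁/2)] = -0.3742;  Δφ = -0.1201 rad,  Δλ = +0.4320 rad
q = Δφ/Δψ = 0.3211
d = R·√(Δφ² + q²Δλ²) = 6357·0.18349 = 1166 km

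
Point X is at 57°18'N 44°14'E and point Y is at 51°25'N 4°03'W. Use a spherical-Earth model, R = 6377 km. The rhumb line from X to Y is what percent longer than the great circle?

Great circle: σ = 0.4907 rad → d_gc = Rσ = 3129.0 km
Rhumb: Δφ = -0.1027, Δλ = -0.8427, Δψ = -0.1766, q = Δφ/Δψ = 0.5815 → d_rh = R√(Δφ²+q²Δλ²) = 3192.6 km
Excess = (3192.6 − 3129.0) / 3129.0 = 63.6 / 3129.0 = 2.03% ≈ 2.0%

2.0%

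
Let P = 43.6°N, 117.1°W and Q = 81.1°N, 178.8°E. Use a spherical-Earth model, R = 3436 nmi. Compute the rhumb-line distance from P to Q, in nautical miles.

2689 nmi

Δψ = ln[tan(π/4+φ₂/2)/tan(π/4+φ₁/2)] = +1.7061;  Δφ = +0.6545 rad,  Δλ = -1.1188 rad
q = Δφ/Δψ = 0.3836
d = R·√(Δφ² + q²Δλ²) = 3436·0.78267 = 2689 nmi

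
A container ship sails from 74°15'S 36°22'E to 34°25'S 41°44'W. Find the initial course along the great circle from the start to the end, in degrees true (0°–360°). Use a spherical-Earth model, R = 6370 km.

θ = atan2( sin Δλ·cos φ₂ ,  cos φ₁ sin φ₂ − sin φ₁ cos φ₂ cos Δλ )
  = atan2(-0.8072, +0.0103) = 270.73°

270.7°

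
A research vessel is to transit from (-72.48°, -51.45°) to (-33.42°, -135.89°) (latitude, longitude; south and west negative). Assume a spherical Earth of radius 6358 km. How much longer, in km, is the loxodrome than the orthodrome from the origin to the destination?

411 km

Great circle: cos σ = sin φ₁ sin φ₂ + cos φ₁ cos φ₂ cos Δλ,  σ = 0.9890 rad → d_gc = 6287.7 km
Rhumb line: Δψ = +1.2507, q = Δφ/Δψ = 0.5451, d_rh = R√(Δφ²+q²Δλ²) = 6698.7 km
Excess = 6698.7 − 6287.7 = 411.0 ≈ 411 km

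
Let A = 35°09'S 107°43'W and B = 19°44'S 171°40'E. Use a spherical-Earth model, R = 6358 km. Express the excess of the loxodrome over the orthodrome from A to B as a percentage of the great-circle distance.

Great circle: σ = 1.2452 rad → d_gc = Rσ = 7917.0 km
Rhumb: Δφ = +0.2691, Δλ = -1.4070, Δψ = +0.3046, q = Δφ/Δψ = 0.8833 → d_rh = R√(Δφ²+q²Δλ²) = 8085.3 km
Excess = (8085.3 − 7917.0) / 7917.0 = 168.3 / 7917.0 = 2.13% ≈ 2.1%

2.1%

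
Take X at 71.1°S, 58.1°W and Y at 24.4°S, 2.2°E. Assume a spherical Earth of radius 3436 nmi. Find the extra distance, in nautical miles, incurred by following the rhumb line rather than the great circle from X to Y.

98 nmi

Great circle: cos σ = sin φ₁ sin φ₂ + cos φ₁ cos φ₂ cos Δλ,  σ = 1.0039 rad → d_gc = 3449.5 nmi
Rhumb line: Δψ = +1.3537, q = Δφ/Δψ = 0.6021, d_rh = R√(Δφ²+q²Δλ²) = 3547.3 nmi
Excess = 3547.3 − 3449.5 = 97.8 ≈ 98 nmi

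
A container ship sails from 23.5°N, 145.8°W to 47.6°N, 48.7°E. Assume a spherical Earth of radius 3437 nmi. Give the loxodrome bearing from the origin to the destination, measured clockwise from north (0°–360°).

280.3°

Meridional parts: M(φ₁)=+0.4222, M(φ₂)=+0.9471 → ΔM = +0.5249;  Δλ = -2.8885 rad
tan C = Δλ / ΔM = -5.5029 → C = 280.30°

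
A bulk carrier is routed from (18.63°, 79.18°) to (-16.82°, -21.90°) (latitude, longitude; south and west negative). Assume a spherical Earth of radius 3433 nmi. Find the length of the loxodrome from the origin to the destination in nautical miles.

6326 nmi

Δψ = ln[tan(π/4+φ₂/2)/tan(π/4+φ₁/2)] = -0.6289;  Δφ = -0.6187 rad,  Δλ = -1.7642 rad
q = Δφ/Δψ = 0.9838
d = R·√(Δφ² + q²Δλ²) = 3433·1.84257 = 6326 nmi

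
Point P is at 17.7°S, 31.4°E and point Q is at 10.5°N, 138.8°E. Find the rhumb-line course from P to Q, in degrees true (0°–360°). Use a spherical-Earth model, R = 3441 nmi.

75.1°

Meridional parts: M(φ₁)=-0.3140, M(φ₂)=+0.1843 → ΔM = +0.4983;  Δλ = +1.8745 rad
tan C = Δλ / ΔM = +3.7621 → C = 75.11°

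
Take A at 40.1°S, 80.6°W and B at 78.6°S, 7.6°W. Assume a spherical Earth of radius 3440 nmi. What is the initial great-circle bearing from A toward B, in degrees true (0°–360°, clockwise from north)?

θ = atan2( sin Δλ·cos φ₂ ,  cos φ₁ sin φ₂ − sin φ₁ cos φ₂ cos Δλ )
  = atan2(+0.1890, -0.7126) = 165.14°

165.1°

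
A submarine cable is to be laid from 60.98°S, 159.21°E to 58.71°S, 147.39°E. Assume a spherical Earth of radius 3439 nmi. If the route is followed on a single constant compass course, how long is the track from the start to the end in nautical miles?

Δψ = ln[tan(π/4+φ₂/2)/tan(π/4+φ₁/2)] = +0.0789;  Δφ = +0.0396 rad,  Δλ = -0.2063 rad
q = Δφ/Δψ = 0.5021
d = R·√(Δφ² + q²Δλ²) = 3439·0.11090 = 381 nmi

381 nmi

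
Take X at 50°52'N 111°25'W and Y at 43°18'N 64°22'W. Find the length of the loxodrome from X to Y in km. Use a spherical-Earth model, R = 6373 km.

3653 km

Rhumb course C = atan2(Δλ, Δψ) with Δψ = ln[tan(π/4+φ₂/2)/tan(π/4+φ₁/2)] = -0.1944, Δλ = +0.8212 → C = 103.32°
d = R·|Δφ| / |cos C| = 6373·0.13206 / 0.23038 = 3653 km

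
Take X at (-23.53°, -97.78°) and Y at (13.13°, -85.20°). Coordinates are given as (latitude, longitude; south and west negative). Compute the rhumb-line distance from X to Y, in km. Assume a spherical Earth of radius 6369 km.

Rhumb course C = atan2(Δλ, Δψ) with Δψ = ln[tan(π/4+φ₂/2)/tan(π/4+φ₁/2)] = +0.6539, Δλ = +0.2196 → C = 18.56°
d = R·|Δφ| / |cos C| = 6369·0.63984 / 0.94799 = 4299 km

4299 km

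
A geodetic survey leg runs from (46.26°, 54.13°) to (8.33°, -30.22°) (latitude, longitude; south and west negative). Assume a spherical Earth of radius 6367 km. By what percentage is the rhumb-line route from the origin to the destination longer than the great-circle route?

2.5%

Great circle: σ = 1.3979 rad → d_gc = Rσ = 8900.5 km
Rhumb: Δφ = -0.6620, Δλ = -1.4722, Δψ = -0.7669, q = Δφ/Δψ = 0.8632 → d_rh = R√(Δφ²+q²Δλ²) = 9123.1 km
Excess = (9123.1 − 8900.5) / 8900.5 = 222.6 / 8900.5 = 2.50% ≈ 2.5%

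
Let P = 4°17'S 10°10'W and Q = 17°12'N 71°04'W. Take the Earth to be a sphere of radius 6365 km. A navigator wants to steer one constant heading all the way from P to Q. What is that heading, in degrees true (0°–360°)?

289.7°

Meridional parts: M(φ₁)=-0.0748, M(φ₂)=+0.3048 → ΔM = +0.3796;  Δλ = -1.0629 rad
tan C = Δλ / ΔM = -2.7998 → C = 289.66°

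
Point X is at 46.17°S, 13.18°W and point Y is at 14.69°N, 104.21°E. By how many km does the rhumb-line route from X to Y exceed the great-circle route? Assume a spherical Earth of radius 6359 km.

370 km

Great circle: cos σ = sin φ₁ sin φ₂ + cos φ₁ cos φ₂ cos Δλ,  σ = 2.0842 rad → d_gc = 13253.2 km
Rhumb line: Δψ = +1.1698, q = Δφ/Δψ = 0.9080, d_rh = R√(Δφ²+q²Δλ²) = 13622.8 km
Excess = 13622.8 − 13253.2 = 369.6 ≈ 370 km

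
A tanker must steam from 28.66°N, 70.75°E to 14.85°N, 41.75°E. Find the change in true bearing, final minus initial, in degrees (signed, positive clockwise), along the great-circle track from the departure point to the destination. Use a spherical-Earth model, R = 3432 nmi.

Initial bearing θ₁ = atan2(sin Δλ cos φ₂, cos φ₁ sin φ₂ − sin φ₁ cos φ₂ cos Δλ) = 248.93°
Final bearing θ₂ = (initial bearing from the destination back to the start) + 180° = 237.90°
Δθ = θ₂ − θ₁ = -11.0°

-11.0°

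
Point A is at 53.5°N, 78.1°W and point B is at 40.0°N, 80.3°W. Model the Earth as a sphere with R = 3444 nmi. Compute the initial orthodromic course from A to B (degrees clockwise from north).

θ = atan2( sin Δλ·cos φ₂ ,  cos φ₁ sin φ₂ − sin φ₁ cos φ₂ cos Δλ )
  = atan2(-0.0294, -0.2330) = 187.19°

187.2°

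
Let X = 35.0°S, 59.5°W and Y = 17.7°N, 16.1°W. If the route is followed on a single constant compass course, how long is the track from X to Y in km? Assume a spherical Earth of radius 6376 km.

Rhumb course C = atan2(Δλ, Δψ) with Δψ = ln[tan(π/4+φ₂/2)/tan(π/4+φ₁/2)] = +0.9668, Δλ = +0.7575 → C = 38.08°
d = R·|Δφ| / |cos C| = 6376·0.91979 / 0.78717 = 7450 km

7450 km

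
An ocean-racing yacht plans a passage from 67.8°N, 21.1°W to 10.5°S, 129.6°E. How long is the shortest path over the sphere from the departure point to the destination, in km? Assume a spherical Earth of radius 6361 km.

cos σ = sin φ₁ sin φ₂ + cos φ₁ cos φ₂ cos Δλ
      = sin(67.80°)sin(-10.50°) + cos(67.80°)cos(-10.50°)cos(150.70°) = -0.4927
σ = 119.519° → d = Rσ = 6361·2.08600 = 13269 km

13269 km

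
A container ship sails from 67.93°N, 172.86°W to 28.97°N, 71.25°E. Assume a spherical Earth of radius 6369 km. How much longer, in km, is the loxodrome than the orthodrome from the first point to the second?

999 km

Great circle: cos σ = sin φ₁ sin φ₂ + cos φ₁ cos φ₂ cos Δλ,  σ = 1.2605 rad → d_gc = 8028.23 km
Rhumb line: Δψ = -1.1060, q = Δφ/Δψ = 0.6148, d_rh = R√(Δφ²+q²Δλ²) = 9026.74 km
Excess = 9026.74 − 8028.23 = 998.51 ≈ 999 km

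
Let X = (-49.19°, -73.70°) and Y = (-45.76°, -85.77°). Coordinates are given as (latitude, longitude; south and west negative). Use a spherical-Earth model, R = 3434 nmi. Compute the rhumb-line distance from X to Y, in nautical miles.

530 nmi

Δψ = ln[tan(π/4+φ₂/2)/tan(π/4+φ₁/2)] = +0.0886;  Δφ = +0.0599 rad,  Δλ = -0.2107 rad
q = Δφ/Δψ = 0.6756
d = R·√(Δφ² + q²Δλ²) = 3434·0.15439 = 530 nmi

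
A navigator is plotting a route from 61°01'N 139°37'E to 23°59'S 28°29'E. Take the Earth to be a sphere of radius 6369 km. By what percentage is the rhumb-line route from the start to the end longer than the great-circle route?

3.7%

Great circle: σ = 2.1120 rad → d_gc = Rσ = 13451.4 km
Rhumb: Δφ = -1.4835, Δλ = -1.9396, Δψ = -1.7844, q = Δφ/Δψ = 0.8314 → d_rh = R√(Δφ²+q²Δλ²) = 13955.8 km
Excess = (13955.8 − 13451.4) / 13451.4 = 504.4 / 13451.4 = 3.7498% ≈ 3.7%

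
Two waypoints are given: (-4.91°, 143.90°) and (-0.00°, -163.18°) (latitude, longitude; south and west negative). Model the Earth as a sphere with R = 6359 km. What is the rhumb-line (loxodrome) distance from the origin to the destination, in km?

5891 km

Rhumb course C = atan2(Δλ, Δψ) with Δψ = ln[tan(π/4+φ₂/2)/tan(π/4+φ₁/2)] = +0.0858, Δλ = +0.9236 → C = 84.69°
d = R·|Δφ| / |cos C| = 6359·0.08570 / 0.09250 = 5891 km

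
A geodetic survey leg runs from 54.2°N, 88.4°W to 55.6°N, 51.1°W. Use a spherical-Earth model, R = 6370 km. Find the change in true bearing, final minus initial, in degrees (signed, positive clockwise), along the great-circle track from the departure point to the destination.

Initial bearing θ₁ = atan2(sin Δλ cos φ₂, cos φ₁ sin φ₂ − sin φ₁ cos φ₂ cos Δλ) = 70.96°
Final bearing θ₂ = (initial bearing from the destination back to the start) + 180° = 101.84°
Δθ = θ₂ − θ₁ = +30.9°

+30.9°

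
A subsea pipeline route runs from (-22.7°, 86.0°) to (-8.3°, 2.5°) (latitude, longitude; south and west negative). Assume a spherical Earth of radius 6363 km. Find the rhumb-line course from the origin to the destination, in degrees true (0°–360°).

280.2°

Meridional parts: M(φ₁)=-0.4070, M(φ₂)=-0.1454 → ΔM = +0.2616;  Δλ = -1.4573 rad
tan C = Δλ / ΔM = -5.5707 → C = 280.18°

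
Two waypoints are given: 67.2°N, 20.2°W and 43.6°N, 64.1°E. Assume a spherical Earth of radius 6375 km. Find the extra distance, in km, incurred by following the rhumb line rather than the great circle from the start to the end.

Great circle: cos σ = sin φ₁ sin φ₂ + cos φ₁ cos φ₂ cos Δλ,  σ = 0.8452 rad → d_gc = 5387.9 km
Rhumb line: Δψ = -0.7541, q = Δφ/Δψ = 0.5462, d_rh = R√(Δφ²+q²Δλ²) = 5757.2 km
Excess = 5757.2 − 5387.9 = 369.3 ≈ 369 km

369 km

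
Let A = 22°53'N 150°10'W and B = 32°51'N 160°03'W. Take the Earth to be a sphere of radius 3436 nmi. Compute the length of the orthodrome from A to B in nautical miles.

794 nmi

Haversine: a = sin²(Δφ/2)+cos φ₁ cos φ₂ sin²(Δλ/2) = 0.01329;  σ = 2·atan2(√a,√(1−a))
σ = 13.239° → d = Rσ = 3436·0.23107 = 794 nmi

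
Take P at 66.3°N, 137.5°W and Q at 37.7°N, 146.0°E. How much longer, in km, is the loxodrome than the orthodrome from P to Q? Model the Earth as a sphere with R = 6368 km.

Great circle: cos σ = sin φ₁ sin φ₂ + cos φ₁ cos φ₂ cos Δλ,  σ = 0.8838 rad → d_gc = 5628.2 km
Rhumb line: Δψ = -0.8501, q = Δφ/Δψ = 0.5872, d_rh = R√(Δφ²+q²Δλ²) = 5918.3 km
Excess = 5918.3 − 5628.2 = 290.1 ≈ 290 km

290 km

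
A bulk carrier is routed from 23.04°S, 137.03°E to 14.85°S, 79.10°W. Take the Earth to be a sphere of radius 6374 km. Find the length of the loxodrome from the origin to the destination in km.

15150 km

Rhumb course C = atan2(Δλ, Δψ) with Δψ = ln[tan(π/4+φ₂/2)/tan(π/4+φ₁/2)] = +0.1513, Δλ = +2.5110 → C = 86.55°
d = R·|Δφ| / |cos C| = 6374·0.14294 / 0.06014 = 15150 km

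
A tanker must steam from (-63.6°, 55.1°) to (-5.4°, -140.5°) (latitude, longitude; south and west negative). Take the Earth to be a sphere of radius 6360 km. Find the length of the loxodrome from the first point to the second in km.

Rhumb course C = atan2(Δλ, Δψ) with Δψ = ln[tan(π/4+φ₂/2)/tan(π/4+φ₁/2)] = +1.3557, Δλ = +2.8693 → C = 64.71°
d = R·|Δφ| / |cos C| = 6360·1.01578 / 0.42720 = 15123 km

15123 km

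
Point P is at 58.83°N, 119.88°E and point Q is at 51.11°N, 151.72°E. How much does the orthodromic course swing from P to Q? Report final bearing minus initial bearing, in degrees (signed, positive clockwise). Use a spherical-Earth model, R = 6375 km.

+26.4°

Initial bearing θ₁ = atan2(sin Δλ cos φ₂, cos φ₁ sin φ₂ − sin φ₁ cos φ₂ cos Δλ) = 99.18°
Final bearing θ₂ = (initial bearing from the destination back to the start) + 180° = 125.53°
Δθ = θ₂ − θ₁ = +26.4°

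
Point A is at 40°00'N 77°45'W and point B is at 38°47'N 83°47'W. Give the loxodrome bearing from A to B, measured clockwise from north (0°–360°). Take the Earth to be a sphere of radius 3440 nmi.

255.4°

Δψ = ln[tan(π/4+φ₂/2)/tan(π/4+φ₁/2)] = -0.0275
Δλ = -0.1053 rad (taken the short way round)
course = atan2(Δλ, Δψ) = 255.37°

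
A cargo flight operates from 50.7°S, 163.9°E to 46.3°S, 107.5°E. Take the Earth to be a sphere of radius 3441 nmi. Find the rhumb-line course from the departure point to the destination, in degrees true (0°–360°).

276.7°

Δψ = ln[tan(π/4+φ₂/2)/tan(π/4+φ₁/2)] = +0.1160
Δλ = -0.9844 rad (taken the short way round)
course = atan2(Δλ, Δψ) = 276.72°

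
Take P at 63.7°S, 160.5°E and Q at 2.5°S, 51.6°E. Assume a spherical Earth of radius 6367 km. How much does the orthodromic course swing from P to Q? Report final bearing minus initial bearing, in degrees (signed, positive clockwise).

Initial bearing θ₁ = atan2(sin Δλ cos φ₂, cos φ₁ sin φ₂ − sin φ₁ cos φ₂ cos Δλ) = 251.87°
Final bearing θ₂ = (initial bearing from the destination back to the start) + 180° = 335.07°
Δθ = θ₂ − θ₁ = +83.2°

+83.2°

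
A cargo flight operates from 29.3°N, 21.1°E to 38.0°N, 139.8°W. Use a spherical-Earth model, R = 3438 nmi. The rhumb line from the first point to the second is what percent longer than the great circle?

21.4%

Great circle: σ = 1.9263 rad → d_gc = Rσ = 6622.7 nmi
Rhumb: Δφ = +0.1518, Δλ = -2.8082, Δψ = +0.1827, q = Δφ/Δψ = 0.8309 → d_rh = R√(Δφ²+q²Δλ²) = 8039.3 nmi
Excess = (8039.3 − 6622.7) / 6622.7 = 1416.6 / 6622.7 = 21.39% ≈ 21.4%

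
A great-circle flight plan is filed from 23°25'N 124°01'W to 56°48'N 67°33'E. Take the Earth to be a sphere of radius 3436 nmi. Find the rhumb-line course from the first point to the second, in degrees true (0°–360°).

Meridional parts: M(φ₁)=+0.4206, M(φ₂)=+1.2103 → ΔM = +0.7897;  Δλ = -2.9397 rad
tan C = Δλ / ΔM = -3.7225 → C = 285.04°

285.0°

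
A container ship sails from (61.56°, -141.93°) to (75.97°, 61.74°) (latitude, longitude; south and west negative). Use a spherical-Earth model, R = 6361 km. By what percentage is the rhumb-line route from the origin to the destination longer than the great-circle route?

Great circle: σ = 0.7267 rad → d_gc = Rσ = 4622.8 km
Rhumb: Δφ = +0.2515, Δλ = -2.7285, Δψ = +0.7224, q = Δφ/Δψ = 0.3481 → d_rh = R√(Δφ²+q²Δλ²) = 6250.5 km
Excess = (6250.5 − 4622.8) / 4622.8 = 1627.7 / 4622.8 = 35.21% ≈ 35.2%

35.2%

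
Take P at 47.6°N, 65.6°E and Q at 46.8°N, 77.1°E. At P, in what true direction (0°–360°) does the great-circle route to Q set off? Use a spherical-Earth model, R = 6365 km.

91.6°

θ = atan2( sin Δλ·cos φ₂ ,  cos φ₁ sin φ₂ − sin φ₁ cos φ₂ cos Δλ )
  = atan2(+0.1365, -0.0038) = 91.60°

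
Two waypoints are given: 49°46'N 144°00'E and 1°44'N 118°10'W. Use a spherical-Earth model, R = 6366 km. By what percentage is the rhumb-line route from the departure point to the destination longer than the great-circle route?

Great circle: σ = 1.6357 rad → d_gc = Rσ = 10413.1 km
Rhumb: Δφ = -0.8383, Δλ = +1.7075, Δψ = -0.9741, q = Δφ/Δψ = 0.8606 → d_rh = R√(Δφ²+q²Δλ²) = 10770.3 km
Excess = (10770.3 − 10413.1) / 10413.1 = 357.2 / 10413.1 = 3.43% ≈ 3.4%

3.4%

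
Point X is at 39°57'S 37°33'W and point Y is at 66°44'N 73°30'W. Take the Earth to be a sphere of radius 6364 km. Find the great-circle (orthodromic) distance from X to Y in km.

Haversine: a = sin²(Δφ/2)+cos φ₁ cos φ₂ sin²(Δλ/2) = 0.67238;  σ = 2·atan2(√a,√(1−a))
σ = 110.167° → d = Rσ = 6364·1.92278 = 12237 km

12237 km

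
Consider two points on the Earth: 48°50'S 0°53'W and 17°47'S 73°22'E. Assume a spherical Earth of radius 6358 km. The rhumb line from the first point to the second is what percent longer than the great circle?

2.5%

Great circle: σ = 1.1592 rad → d_gc = Rσ = 7370.3 km
Rhumb: Δφ = +0.5419, Δλ = +1.2959, Δψ = +0.6639, q = Δφ/Δψ = 0.8163 → d_rh = R√(Δφ²+q²Δλ²) = 7556.8 km
Excess = (7556.8 − 7370.3) / 7370.3 = 186.5 / 7370.3 = 2.53% ≈ 2.5%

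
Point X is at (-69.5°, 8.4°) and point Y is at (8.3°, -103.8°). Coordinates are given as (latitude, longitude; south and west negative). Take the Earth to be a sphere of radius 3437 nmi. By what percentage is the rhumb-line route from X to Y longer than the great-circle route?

7.3%

Great circle: σ = 1.8402 rad → d_gc = Rσ = 6324.7 nmi
Rhumb: Δφ = +1.3579, Δλ = -1.9583, Δψ = +1.8556, q = Δφ/Δψ = 0.7318 → d_rh = R√(Δφ²+q²Δλ²) = 6785.2 nmi
Excess = (6785.2 − 6324.7) / 6324.7 = 460.5 / 6324.7 = 7.28% ≈ 7.3%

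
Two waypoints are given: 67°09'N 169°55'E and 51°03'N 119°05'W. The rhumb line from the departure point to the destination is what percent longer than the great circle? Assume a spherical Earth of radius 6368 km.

5.1%

Great circle: σ = 0.6499 rad → d_gc = Rσ = 4138.6 km
Rhumb: Δφ = -0.2810, Δλ = +1.2392, Δψ = -0.5595, q = Δφ/Δψ = 0.5022 → d_rh = R√(Δφ²+q²Δλ²) = 4348.2 km
Excess = (4348.2 − 4138.6) / 4138.6 = 209.6 / 4138.6 = 5.06% ≈ 5.1%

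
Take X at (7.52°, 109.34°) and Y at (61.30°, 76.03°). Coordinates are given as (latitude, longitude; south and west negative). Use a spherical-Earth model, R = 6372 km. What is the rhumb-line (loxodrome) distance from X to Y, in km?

6614 km

Δψ = ln[tan(π/4+φ₂/2)/tan(π/4+φ₁/2)] = +1.2316;  Δφ = +0.9386 rad,  Δλ = -0.5814 rad
q = Δφ/Δψ = 0.7621
d = R·√(Δφ² + q²Δλ²) = 6372·1.03795 = 6614 km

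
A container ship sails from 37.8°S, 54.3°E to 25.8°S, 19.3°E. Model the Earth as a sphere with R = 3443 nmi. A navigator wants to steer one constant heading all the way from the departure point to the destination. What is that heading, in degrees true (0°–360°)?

Δψ = ln[tan(π/4+φ₂/2)/tan(π/4+φ₁/2)] = +0.2472
Δλ = -0.6109 rad (taken the short way round)
course = atan2(Δλ, Δψ) = 292.03°

292.0°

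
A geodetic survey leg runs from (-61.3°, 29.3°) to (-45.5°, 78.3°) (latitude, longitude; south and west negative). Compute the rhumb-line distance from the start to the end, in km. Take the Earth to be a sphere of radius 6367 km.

3649 km

Rhumb course C = atan2(Δλ, Δψ) with Δψ = ln[tan(π/4+φ₂/2)/tan(π/4+φ₁/2)] = +0.4695, Δλ = +0.8552 → C = 61.23°
d = R·|Δφ| / |cos C| = 6367·0.27576 / 0.48123 = 3649 km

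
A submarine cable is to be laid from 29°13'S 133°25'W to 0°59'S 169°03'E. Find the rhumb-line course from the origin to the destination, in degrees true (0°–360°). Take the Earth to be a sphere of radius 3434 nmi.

Δψ = ln[tan(π/4+φ₂/2)/tan(π/4+φ₁/2)] = +0.5164
Δλ = -1.0041 rad (taken the short way round)
course = atan2(Δλ, Δψ) = 297.22°

297.2°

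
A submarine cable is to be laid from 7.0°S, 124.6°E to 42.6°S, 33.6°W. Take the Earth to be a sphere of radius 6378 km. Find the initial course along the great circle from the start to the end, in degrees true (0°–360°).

199.9°

N = sin Δλ·cos φ₂ = -0.2734;  D = cos φ₁ sin φ₂ − sin φ₁ cos φ₂ cos Δλ = -0.7551
initial course = atan2(N, D) = 199.90°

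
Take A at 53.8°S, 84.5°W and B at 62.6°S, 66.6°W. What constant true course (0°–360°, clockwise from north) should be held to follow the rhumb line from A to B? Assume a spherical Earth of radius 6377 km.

133.2°

Meridional parts: M(φ₁)=-1.1183, M(φ₂)=-1.4115 → ΔM = -0.2933;  Δλ = +0.3124 rad
tan C = Δλ / ΔM = -1.0653 → C = 133.19°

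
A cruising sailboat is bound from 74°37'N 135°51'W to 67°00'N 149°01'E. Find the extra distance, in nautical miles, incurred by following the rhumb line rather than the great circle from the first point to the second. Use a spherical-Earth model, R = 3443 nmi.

Great circle: cos σ = sin φ₁ sin φ₂ + cos φ₁ cos φ₂ cos Δλ,  σ = 0.4175 rad → d_gc = 1437.3 nmi
Rhumb line: Δψ = -0.4097, q = Δφ/Δψ = 0.3244, d_rh = R√(Δφ²+q²Δλ²) = 1534.7 nmi
Excess = 1534.7 − 1437.3 = 97.4 ≈ 97 nmi

97 nmi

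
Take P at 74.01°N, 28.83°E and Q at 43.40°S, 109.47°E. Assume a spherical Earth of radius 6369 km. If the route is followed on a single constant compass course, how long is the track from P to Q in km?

Δψ = ln[tan(π/4+φ₂/2)/tan(π/4+φ₁/2)] = -2.8053;  Δφ = -2.0492 rad,  Δλ = +1.4074 rad
q = Δφ/Δψ = 0.7305
d = R·√(Δφ² + q²Δλ²) = 6369·2.29263 = 14602 km

14602 km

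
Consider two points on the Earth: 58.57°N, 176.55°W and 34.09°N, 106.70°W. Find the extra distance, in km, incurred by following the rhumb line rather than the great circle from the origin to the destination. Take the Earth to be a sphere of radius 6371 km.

Great circle: cos σ = sin φ₁ sin φ₂ + cos φ₁ cos φ₂ cos Δλ,  σ = 0.8931 rad → d_gc = 5689.8 km
Rhumb line: Δψ = -0.6345, q = Δφ/Δψ = 0.6733, d_rh = R√(Δφ²+q²Δλ²) = 5895.8 km
Excess = 5895.8 − 5689.8 = 206.0 ≈ 206 km

206 km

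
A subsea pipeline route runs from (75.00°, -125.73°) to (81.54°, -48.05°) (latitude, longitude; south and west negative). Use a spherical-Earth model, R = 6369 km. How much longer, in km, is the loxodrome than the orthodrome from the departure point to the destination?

Great circle: cos σ = sin φ₁ sin φ₂ + cos φ₁ cos φ₂ cos Δλ,  σ = 0.2709 rad → d_gc = 1725.1 km
Rhumb line: Δψ = +0.5766, q = Δφ/Δψ = 0.1980, d_rh = R√(Δφ²+q²Δλ²) = 1857.5 km
Excess = 1857.5 − 1725.1 = 132.4 ≈ 132 km

132 km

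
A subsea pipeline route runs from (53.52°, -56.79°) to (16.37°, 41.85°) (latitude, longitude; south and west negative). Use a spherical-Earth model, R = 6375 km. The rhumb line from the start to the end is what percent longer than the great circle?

5.5%

Great circle: σ = 1.4294 rad → d_gc = Rσ = 9112.4 km
Rhumb: Δφ = -0.6484, Δλ = +1.7216, Δψ = -0.8203, q = Δφ/Δψ = 0.7904 → d_rh = R√(Δφ²+q²Δλ²) = 9609.3 km
Excess = (9609.3 − 9112.4) / 9112.4 = 496.9 / 9112.4 = 5.453% ≈ 5.5%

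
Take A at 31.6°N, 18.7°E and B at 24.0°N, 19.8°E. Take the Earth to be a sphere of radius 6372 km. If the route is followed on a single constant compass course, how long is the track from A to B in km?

852 km

Rhumb course C = atan2(Δλ, Δψ) with Δψ = ln[tan(π/4+φ₂/2)/tan(π/4+φ₁/2)] = -0.1501, Δλ = +0.0192 → C = 172.71°
d = R·|Δφ| / |cos C| = 6372·0.13265 / 0.99192 = 852 km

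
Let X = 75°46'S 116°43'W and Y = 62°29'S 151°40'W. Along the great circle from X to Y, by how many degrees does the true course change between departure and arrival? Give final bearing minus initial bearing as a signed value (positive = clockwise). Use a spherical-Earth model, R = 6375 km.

+33.0°

At departure: θ₁ = atan2(sin Δλ cos φ₂, cos φ₁ sin φ₂ − sin φ₁ cos φ₂ cos Δλ) = 299.38°
At arrival: θ₂ = atan2(sin Δλ cos φ₁, −cos φ₂ sin φ₁ + sin φ₂ cos φ₁ cos Δλ) = 332.37°
Δθ = θ₂ − θ₁ = +33.0°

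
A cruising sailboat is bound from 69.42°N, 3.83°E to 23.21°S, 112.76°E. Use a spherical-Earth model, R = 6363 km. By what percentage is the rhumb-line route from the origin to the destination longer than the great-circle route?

Great circle: σ = 2.0643 rad → d_gc = Rσ = 13135.5 km
Rhumb: Δφ = -1.6167, Δλ = +1.9012, Δψ = -2.1229, q = Δφ/Δψ = 0.7616 → d_rh = R√(Δφ²+q²Δλ²) = 13809.4 km
Excess = (13809.4 − 13135.5) / 13135.5 = 673.9 / 13135.5 = 5.13% ≈ 5.1%

5.1%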